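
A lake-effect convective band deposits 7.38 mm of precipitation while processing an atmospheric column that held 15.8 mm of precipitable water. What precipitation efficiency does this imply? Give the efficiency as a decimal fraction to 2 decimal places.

ε = precipitation / PW = 7.38 / 15.8 = 0.47.

ε ≈ 0.47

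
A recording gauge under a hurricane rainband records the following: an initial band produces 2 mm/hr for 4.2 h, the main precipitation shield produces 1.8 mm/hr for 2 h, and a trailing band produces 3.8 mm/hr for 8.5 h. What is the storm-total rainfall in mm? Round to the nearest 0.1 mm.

Total = Σ Rᵢ Δtᵢ = 2 × 4.2 + 1.8 × 2 + 3.8 × 8.5
      = 8.4 + 3.6 + 32.3 = 44.3 mm.

total ≈ 44.3 mm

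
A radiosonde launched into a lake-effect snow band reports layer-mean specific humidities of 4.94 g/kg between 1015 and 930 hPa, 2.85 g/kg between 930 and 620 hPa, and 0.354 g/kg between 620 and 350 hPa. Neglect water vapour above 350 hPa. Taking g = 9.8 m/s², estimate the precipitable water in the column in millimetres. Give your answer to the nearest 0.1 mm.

PW ≈ 14.3 mm

Precipitable water is the column-integrated vapour mass per unit area: PW = (1/g) Σ q̄ Δp, with q in kg/kg and Δp in Pa (1 kg/m² of water = 1 mm).
Layer 1015–930 hPa: Δp = 85 hPa = 8500 Pa, q̄ = 0.00494 kg/kg → 0.00494 × 8500 / 9.8 = 4.28 mm
Layer 930–620 hPa: Δp = 310 hPa = 31000 Pa, q̄ = 0.00285 kg/kg → 0.00285 × 31000 / 9.8 = 9.02 mm
Layer 620–350 hPa: Δp = 270 hPa = 27000 Pa, q̄ = 0.000354 kg/kg → 0.000354 × 27000 / 9.8 = 0.98 mm
PW = 4.28 + 9.02 + 0.98 = 14.28 ≈ 14.3 mm.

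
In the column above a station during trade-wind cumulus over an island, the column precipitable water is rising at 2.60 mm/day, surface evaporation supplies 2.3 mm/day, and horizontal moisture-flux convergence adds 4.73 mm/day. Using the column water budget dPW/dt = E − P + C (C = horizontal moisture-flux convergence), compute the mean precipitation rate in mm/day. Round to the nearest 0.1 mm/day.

dPW/dt = +2.60 mm/day.
P = E + C − dPW/dt = 2.3 + (4.73) − (+2.60) = 4.4 mm/day.

P ≈ 4.4 mm/day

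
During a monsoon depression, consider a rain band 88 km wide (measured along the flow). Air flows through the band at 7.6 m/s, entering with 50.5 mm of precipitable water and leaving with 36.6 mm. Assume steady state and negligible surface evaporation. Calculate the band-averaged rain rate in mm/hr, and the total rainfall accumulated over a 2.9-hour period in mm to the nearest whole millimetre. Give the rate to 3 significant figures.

R ≈ 4.32 mm/hr; total ≈ 13 mm

Column moisture flux per unit crosswind length is F = V × PW.
Inflow: F_in = 7.6 × 50.5 = 383.8 mm·m/s
Outflow: F_out = 7.6 × 36.6 = 278.16 mm·m/s
Steady-state rate R = (F_in − F_out)/L = (383.8 − 278.16) / 88000 m = 1.200e-03 mm/s.
R = 1.200e-03 × 3600 = 4.32 mm/hr.
Over 2.9 h: total = 4.32 × 2.9 = 12.528 ≈ 13 mm.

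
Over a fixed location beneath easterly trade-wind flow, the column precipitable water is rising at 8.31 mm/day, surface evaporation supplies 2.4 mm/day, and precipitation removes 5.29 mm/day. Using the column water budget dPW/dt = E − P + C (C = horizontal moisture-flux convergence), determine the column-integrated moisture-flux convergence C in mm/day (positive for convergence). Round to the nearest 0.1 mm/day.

C ≈ 11.2 mm/day

dPW/dt = +8.31 mm/day.
C = dPW/dt − E + P = (+8.31) − 2.4 + 5.29 = 11.2 mm/day.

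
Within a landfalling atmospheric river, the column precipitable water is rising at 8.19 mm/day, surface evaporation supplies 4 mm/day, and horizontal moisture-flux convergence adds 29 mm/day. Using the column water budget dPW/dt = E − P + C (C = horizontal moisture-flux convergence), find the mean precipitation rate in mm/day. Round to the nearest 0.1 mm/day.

P ≈ 24.8 mm/day

dPW/dt = +8.19 mm/day.
P = E + C − dPW/dt = 4 + (29) − (+8.19) = 24.8 mm/day.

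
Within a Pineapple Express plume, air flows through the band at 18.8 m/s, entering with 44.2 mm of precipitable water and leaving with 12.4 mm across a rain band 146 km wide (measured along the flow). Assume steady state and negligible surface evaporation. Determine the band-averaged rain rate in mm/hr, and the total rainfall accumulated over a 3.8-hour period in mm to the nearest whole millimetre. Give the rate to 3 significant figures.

R ≈ 14.7 mm/hr; total ≈ 56 mm

Column moisture flux per unit crosswind length is F = V × PW.
Inflow: F_in = 18.8 × 44.2 = 830.96 mm·m/s
Outflow: F_out = 18.8 × 12.4 = 233.12 mm·m/s
Steady-state rate R = (F_in − F_out)/L = (830.96 − 233.12) / 146000 m = 4.095e-03 mm/s.
R = 4.095e-03 × 3600 = 14.7 mm/hr.
Over 3.8 h: total = 14.7 × 3.8 = 55.86 ≈ 56 mm.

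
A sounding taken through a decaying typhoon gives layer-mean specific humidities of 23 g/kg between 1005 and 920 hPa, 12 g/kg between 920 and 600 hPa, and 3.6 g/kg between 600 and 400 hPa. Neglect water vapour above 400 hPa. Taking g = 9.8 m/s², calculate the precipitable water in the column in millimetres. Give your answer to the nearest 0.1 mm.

PW ≈ 66.5 mm

Precipitable water is the column-integrated vapour mass per unit area: PW = (1/g) Σ q̄ Δp, with q in kg/kg and Δp in Pa (1 kg/m² of water = 1 mm).
Layer 1005–920 hPa: Δp = 85 hPa = 8500 Pa, q̄ = 0.023 kg/kg → 0.023 × 8500 / 9.8 = 19.95 mm
Layer 920–600 hPa: Δp = 320 hPa = 32000 Pa, q̄ = 0.012 kg/kg → 0.012 × 32000 / 9.8 = 39.18 mm
Layer 600–400 hPa: Δp = 200 hPa = 20000 Pa, q̄ = 0.0036 kg/kg → 0.0036 × 20000 / 9.8 = 7.35 mm
PW = 19.95 + 39.18 + 7.35 = 66.48 ≈ 66.5 mm.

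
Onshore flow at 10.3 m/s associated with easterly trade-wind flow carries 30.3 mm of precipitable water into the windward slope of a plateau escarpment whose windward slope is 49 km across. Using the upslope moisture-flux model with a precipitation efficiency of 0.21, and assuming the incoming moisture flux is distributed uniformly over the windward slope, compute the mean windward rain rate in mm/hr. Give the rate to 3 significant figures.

R ≈ 4.82 mm/hr

Incoming column moisture flux per unit ridge length: F = V × PW = 10.3 × 30.3 = 312.09 mm·m/s.
Spread over the 49 km slope with efficiency ε = 0.21: R = ε·F/W = 0.21 × 312.09 / 49000 m = 1.338e-03 mm/s.
R = 1.338e-03 × 3600 = 4.82 mm/hr.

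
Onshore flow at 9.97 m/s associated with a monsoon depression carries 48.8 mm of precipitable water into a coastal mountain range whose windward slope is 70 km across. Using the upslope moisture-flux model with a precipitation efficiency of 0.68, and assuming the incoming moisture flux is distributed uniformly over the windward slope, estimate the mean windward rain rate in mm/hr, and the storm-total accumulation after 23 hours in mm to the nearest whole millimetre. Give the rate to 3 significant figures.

R ≈ 17.0 mm/hr; total ≈ 391 mm

Incoming column moisture flux per unit ridge length: F = V × PW = 9.97 × 48.8 = 486.536 mm·m/s.
Spread over the 70 km slope with efficiency ε = 0.68: R = ε·F/W = 0.68 × 486.536 / 70000 m = 4.726e-03 mm/s.
R = 4.726e-03 × 3600 = 17.0 mm/hr.
Over 23 h: total = 17.0 × 23 = 391 mm.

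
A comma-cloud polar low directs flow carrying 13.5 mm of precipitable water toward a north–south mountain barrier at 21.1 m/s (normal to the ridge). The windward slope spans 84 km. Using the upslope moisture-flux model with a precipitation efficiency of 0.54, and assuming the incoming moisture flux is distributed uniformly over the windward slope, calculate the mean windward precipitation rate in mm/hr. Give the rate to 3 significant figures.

R ≈ 6.59 mm/hr

Incoming column moisture flux per unit ridge length: F = V × PW = 21.1 × 13.5 = 284.85 mm·m/s.
Spread over the 84 km slope with efficiency ε = 0.54: R = ε·F/W = 0.54 × 284.85 / 84000 m = 1.831e-03 mm/s.
R = 1.831e-03 × 3600 = 6.59 mm/hr.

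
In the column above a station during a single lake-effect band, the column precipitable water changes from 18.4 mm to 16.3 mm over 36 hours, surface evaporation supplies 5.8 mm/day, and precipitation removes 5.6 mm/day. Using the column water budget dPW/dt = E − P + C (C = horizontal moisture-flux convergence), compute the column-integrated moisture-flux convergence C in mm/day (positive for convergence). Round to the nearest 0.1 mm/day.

dPW/dt = (16.3 − 18.4) mm / (36/24 day) = -1.400 mm/day.
C = dPW/dt − E + P = (-1.400) − 5.8 + 5.6 = -1.6 mm/day.

C ≈ -1.6 mm/day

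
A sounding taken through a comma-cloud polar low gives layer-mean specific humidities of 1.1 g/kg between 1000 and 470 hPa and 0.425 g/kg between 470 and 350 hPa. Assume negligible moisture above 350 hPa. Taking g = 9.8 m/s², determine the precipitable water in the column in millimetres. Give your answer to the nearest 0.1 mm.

PW ≈ 6.5 mm

Precipitable water is the column-integrated vapour mass per unit area: PW = (1/g) Σ q̄ Δp, with q in kg/kg and Δp in Pa (1 kg/m² of water = 1 mm).
Layer 1000–470 hPa: Δp = 530 hPa = 53000 Pa, q̄ = 0.0011 kg/kg → 0.0011 × 53000 / 9.8 = 5.95 mm
Layer 470–350 hPa: Δp = 120 hPa = 12000 Pa, q̄ = 0.000425 kg/kg → 0.000425 × 12000 / 9.8 = 0.52 mm
PW = 5.95 + 0.52 = 6.47 ≈ 6.5 mm.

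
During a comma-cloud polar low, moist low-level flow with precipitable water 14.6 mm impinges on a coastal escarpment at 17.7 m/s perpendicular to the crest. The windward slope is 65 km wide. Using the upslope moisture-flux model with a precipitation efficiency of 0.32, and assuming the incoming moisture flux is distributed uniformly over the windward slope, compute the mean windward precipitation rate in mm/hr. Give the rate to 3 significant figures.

Incoming column moisture flux per unit ridge length: F = V × PW = 17.7 × 14.6 = 258.42 mm·m/s.
Spread over the 65 km slope with efficiency ε = 0.32: R = ε·F/W = 0.32 × 258.42 / 65000 m = 1.272e-03 mm/s.
R = 1.272e-03 × 3600 = 4.58 mm/hr.

R ≈ 4.58 mm/hr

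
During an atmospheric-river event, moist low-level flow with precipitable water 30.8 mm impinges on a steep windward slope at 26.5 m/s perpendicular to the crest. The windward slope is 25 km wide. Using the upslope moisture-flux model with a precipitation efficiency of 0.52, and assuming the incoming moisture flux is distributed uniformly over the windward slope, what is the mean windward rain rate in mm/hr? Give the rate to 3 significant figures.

R ≈ 61.1 mm/hr

Incoming column moisture flux per unit ridge length: F = V × PW = 26.5 × 30.8 = 816.2 mm·m/s.
Spread over the 25 km slope with efficiency ε = 0.52: R = ε·F/W = 0.52 × 816.2 / 25000 m = 1.698e-02 mm/s.
R = 1.698e-02 × 3600 = 61.1 mm/hr.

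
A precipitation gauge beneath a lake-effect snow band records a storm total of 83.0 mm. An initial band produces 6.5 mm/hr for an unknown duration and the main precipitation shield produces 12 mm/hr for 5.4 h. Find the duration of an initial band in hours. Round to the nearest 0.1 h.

duration ≈ 2.8 h

Known phases: 12 × 5.4 = 64.8 mm.
Remaining depth = 83.0 − 64.8 = 18.2 mm.
Duration = 18.2 / 6.5 = 2.8 h.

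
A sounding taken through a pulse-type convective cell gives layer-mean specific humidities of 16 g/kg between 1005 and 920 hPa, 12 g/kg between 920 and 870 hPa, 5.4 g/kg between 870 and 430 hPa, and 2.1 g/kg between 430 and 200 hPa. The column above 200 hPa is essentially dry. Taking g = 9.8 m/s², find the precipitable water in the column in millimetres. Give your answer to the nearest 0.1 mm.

Precipitable water is the column-integrated vapour mass per unit area: PW = (1/g) Σ q̄ Δp, with q in kg/kg and Δp in Pa (1 kg/m² of water = 1 mm).
Layer 1005–920 hPa: Δp = 85 hPa = 8500 Pa, q̄ = 0.016 kg/kg → 0.016 × 8500 / 9.8 = 13.88 mm
Layer 920–870 hPa: Δp = 50 hPa = 5000 Pa, q̄ = 0.012 kg/kg → 0.012 × 5000 / 9.8 = 6.12 mm
Layer 870–430 hPa: Δp = 440 hPa = 44000 Pa, q̄ = 0.0054 kg/kg → 0.0054 × 44000 / 9.8 = 24.24 mm
Layer 430–200 hPa: Δp = 230 hPa = 23000 Pa, q̄ = 0.0021 kg/kg → 0.0021 × 23000 / 9.8 = 4.93 mm
PW = 13.88 + 6.12 + 24.24 + 4.93 = 49.17 ≈ 49.2 mm.

PW ≈ 49.2 mm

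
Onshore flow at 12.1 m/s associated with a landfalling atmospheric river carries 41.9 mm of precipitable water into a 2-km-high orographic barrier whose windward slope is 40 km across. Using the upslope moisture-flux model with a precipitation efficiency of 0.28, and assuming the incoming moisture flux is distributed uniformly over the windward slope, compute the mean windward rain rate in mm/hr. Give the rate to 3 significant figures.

Incoming column moisture flux per unit ridge length: F = V × PW = 12.1 × 41.9 = 506.99 mm·m/s.
Spread over the 40 km slope with efficiency ε = 0.28: R = ε·F/W = 0.28 × 506.99 / 40000 m = 3.549e-03 mm/s.
R = 3.549e-03 × 3600 = 12.8 mm/hr.

R ≈ 12.8 mm/hr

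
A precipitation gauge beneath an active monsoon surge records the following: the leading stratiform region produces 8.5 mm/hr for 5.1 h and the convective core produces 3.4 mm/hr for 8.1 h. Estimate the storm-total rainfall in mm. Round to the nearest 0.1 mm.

total ≈ 70.9 mm

Total = Σ Rᵢ Δtᵢ = 8.5 × 5.1 + 3.4 × 8.1
      = 43.35 + 27.54 = 70.9 mm.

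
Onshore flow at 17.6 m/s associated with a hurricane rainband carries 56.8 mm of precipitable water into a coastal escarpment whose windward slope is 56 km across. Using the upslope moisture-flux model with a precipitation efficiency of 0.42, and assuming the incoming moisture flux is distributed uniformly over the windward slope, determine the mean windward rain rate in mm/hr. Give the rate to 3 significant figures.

R ≈ 27.0 mm/hr

Incoming column moisture flux per unit ridge length: F = V × PW = 17.6 × 56.8 = 999.68 mm·m/s.
Spread over the 56 km slope with efficiency ε = 0.42: R = ε·F/W = 0.42 × 999.68 / 56000 m = 7.498e-03 mm/s.
R = 7.498e-03 × 3600 = 27.0 mm/hr.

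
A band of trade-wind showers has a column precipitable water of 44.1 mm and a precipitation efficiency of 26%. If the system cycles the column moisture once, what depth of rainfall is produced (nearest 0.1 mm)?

rainfall ≈ 11.5 mm

Rainfall = ε × PW = 0.26 × 44.1 = 11.5 mm.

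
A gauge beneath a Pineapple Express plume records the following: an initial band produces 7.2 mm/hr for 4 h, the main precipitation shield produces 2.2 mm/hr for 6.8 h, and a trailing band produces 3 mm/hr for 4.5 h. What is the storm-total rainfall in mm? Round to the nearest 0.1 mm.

Total = Σ Rᵢ Δtᵢ = 7.2 × 4 + 2.2 × 6.8 + 3 × 4.5
      = 28.8 + 14.96 + 13.5 = 57.3 mm.

total ≈ 57.3 mm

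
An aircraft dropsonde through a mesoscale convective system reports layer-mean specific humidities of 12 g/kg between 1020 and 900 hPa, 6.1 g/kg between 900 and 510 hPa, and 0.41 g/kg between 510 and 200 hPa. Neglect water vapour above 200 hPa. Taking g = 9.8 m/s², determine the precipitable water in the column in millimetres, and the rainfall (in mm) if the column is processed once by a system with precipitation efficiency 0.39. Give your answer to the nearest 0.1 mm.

PW ≈ 40.3 mm; rainfall ≈ 15.7 mm

Precipitable water is the column-integrated vapour mass per unit area: PW = (1/g) Σ q̄ Δp, with q in kg/kg and Δp in Pa (1 kg/m² of water = 1 mm).
Layer 1020–900 hPa: Δp = 120 hPa = 12000 Pa, q̄ = 0.012 kg/kg → 0.012 × 12000 / 9.8 = 14.69 mm
Layer 900–510 hPa: Δp = 390 hPa = 39000 Pa, q̄ = 0.0061 kg/kg → 0.0061 × 39000 / 9.8 = 24.28 mm
Layer 510–200 hPa: Δp = 310 hPa = 31000 Pa, q̄ = 0.00041 kg/kg → 0.00041 × 31000 / 9.8 = 1.30 mm
PW = 14.69 + 24.28 + 1.30 = 40.27 ≈ 40.3 mm.
Rainfall = ε × PW = 0.39 × 40.3 = 15.7 mm.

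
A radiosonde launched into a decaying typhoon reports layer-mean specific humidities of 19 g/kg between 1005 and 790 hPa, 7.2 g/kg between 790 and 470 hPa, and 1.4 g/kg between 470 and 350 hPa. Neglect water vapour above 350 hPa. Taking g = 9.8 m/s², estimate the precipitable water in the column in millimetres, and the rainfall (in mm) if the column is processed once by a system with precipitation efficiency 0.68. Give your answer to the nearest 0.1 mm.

Precipitable water is the column-integrated vapour mass per unit area: PW = (1/g) Σ q̄ Δp, with q in kg/kg and Δp in Pa (1 kg/m² of water = 1 mm).
Layer 1005–790 hPa: Δp = 215 hPa = 21500 Pa, q̄ = 0.019 kg/kg → 0.019 × 21500 / 9.8 = 41.68 mm
Layer 790–470 hPa: Δp = 320 hPa = 32000 Pa, q̄ = 0.0072 kg/kg → 0.0072 × 32000 / 9.8 = 23.51 mm
Layer 470–350 hPa: Δp = 120 hPa = 12000 Pa, q̄ = 0.0014 kg/kg → 0.0014 × 12000 / 9.8 = 1.71 mm
PW = 41.68 + 23.51 + 1.71 = 66.90 ≈ 66.9 mm.
Rainfall = ε × PW = 0.68 × 66.9 = 45.5 mm.

PW ≈ 66.9 mm; rainfall ≈ 45.5 mm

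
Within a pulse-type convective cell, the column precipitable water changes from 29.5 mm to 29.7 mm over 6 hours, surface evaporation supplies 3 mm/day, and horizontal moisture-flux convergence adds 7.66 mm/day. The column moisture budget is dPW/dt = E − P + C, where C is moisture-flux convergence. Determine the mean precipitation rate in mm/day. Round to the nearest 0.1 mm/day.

P ≈ 9.9 mm/day

dPW/dt = (29.7 − 29.5) mm / (6/24 day) = +0.800 mm/day.
P = E + C − dPW/dt = 3 + (7.66) − (+0.800) = 9.9 mm/day.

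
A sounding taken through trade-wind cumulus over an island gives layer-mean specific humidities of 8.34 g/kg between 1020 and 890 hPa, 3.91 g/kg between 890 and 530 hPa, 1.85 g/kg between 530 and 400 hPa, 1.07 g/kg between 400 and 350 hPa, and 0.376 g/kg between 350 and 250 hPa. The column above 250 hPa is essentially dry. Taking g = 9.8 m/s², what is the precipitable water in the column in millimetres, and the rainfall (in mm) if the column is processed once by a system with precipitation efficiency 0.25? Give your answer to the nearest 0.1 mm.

Precipitable water is the column-integrated vapour mass per unit area: PW = (1/g) Σ q̄ Δp, with q in kg/kg and Δp in Pa (1 kg/m² of water = 1 mm).
Layer 1020–890 hPa: Δp = 130 hPa = 13000 Pa, q̄ = 0.00834 kg/kg → 0.00834 × 13000 / 9.8 = 11.06 mm
Layer 890–530 hPa: Δp = 360 hPa = 36000 Pa, q̄ = 0.00391 kg/kg → 0.00391 × 36000 / 9.8 = 14.36 mm
Layer 530–400 hPa: Δp = 130 hPa = 13000 Pa, q̄ = 0.00185 kg/kg → 0.00185 × 13000 / 9.8 = 2.45 mm
Layer 400–350 hPa: Δp = 50 hPa = 5000 Pa, q̄ = 0.00107 kg/kg → 0.00107 × 5000 / 9.8 = 0.55 mm
Layer 350–250 hPa: Δp = 100 hPa = 10000 Pa, q̄ = 0.000376 kg/kg → 0.000376 × 10000 / 9.8 = 0.38 mm
PW = 11.06 + 14.36 + 2.45 + 0.55 + 0.38 = 28.80 ≈ 28.8 mm.
Rainfall = ε × PW = 0.25 × 28.8 = 7.2 mm.

PW ≈ 28.8 mm; rainfall ≈ 7.2 mm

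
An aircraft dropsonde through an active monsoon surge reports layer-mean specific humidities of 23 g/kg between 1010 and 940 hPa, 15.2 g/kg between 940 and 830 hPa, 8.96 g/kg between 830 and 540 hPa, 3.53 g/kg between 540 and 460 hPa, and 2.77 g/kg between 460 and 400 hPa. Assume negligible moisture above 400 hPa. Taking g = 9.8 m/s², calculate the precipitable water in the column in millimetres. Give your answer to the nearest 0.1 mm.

PW ≈ 64.6 mm

Precipitable water is the column-integrated vapour mass per unit area: PW = (1/g) Σ q̄ Δp, with q in kg/kg and Δp in Pa (1 kg/m² of water = 1 mm).
Layer 1010–940 hPa: Δp = 70 hPa = 7000 Pa, q̄ = 0.023 kg/kg → 0.023 × 7000 / 9.8 = 16.43 mm
Layer 940–830 hPa: Δp = 110 hPa = 11000 Pa, q̄ = 0.0152 kg/kg → 0.0152 × 11000 / 9.8 = 17.06 mm
Layer 830–540 hPa: Δp = 290 hPa = 29000 Pa, q̄ = 0.00896 kg/kg → 0.00896 × 29000 / 9.8 = 26.51 mm
Layer 540–460 hPa: Δp = 80 hPa = 8000 Pa, q̄ = 0.00353 kg/kg → 0.00353 × 8000 / 9.8 = 2.88 mm
Layer 460–400 hPa: Δp = 60 hPa = 6000 Pa, q̄ = 0.00277 kg/kg → 0.00277 × 6000 / 9.8 = 1.70 mm
PW = 16.43 + 17.06 + 26.51 + 2.88 + 1.70 = 64.58 ≈ 64.6 mm.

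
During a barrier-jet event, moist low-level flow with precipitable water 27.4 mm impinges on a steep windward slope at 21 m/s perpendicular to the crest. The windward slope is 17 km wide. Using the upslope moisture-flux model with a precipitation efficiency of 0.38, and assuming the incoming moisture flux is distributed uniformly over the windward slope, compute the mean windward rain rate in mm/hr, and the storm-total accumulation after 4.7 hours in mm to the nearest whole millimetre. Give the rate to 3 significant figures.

Incoming column moisture flux per unit ridge length: F = V × PW = 21 × 27.4 = 575.4 mm·m/s.
Spread over the 17 km slope with efficiency ε = 0.38: R = ε·F/W = 0.38 × 575.4 / 17000 m = 1.286e-02 mm/s.
R = 1.286e-02 × 3600 = 46.3 mm/hr.
Over 4.7 h: total = 46.3 × 4.7 = 217.61 ≈ 218 mm.

R ≈ 46.3 mm/hr; total ≈ 218 mm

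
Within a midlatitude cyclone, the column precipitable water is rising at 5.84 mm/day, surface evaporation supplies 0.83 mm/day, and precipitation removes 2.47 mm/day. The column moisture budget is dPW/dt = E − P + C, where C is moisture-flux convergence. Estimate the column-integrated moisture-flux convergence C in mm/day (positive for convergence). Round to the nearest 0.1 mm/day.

dPW/dt = +5.84 mm/day.
C = dPW/dt − E + P = (+5.84) − 0.83 + 2.47 = 7.5 mm/day.

C ≈ 7.5 mm/day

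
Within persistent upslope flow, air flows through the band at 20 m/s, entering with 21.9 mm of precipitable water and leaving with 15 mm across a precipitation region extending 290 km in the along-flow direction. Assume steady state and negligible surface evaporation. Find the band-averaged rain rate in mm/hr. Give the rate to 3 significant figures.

R ≈ 1.71 mm/hr

Column moisture flux per unit crosswind length is F = V × PW.
Inflow: F_in = 20 × 21.9 = 438 mm·m/s
Outflow: F_out = 20 × 15 = 300 mm·m/s
Steady-state rate R = (F_in − F_out)/L = (438 − 300) / 290000 m = 4.759e-04 mm/s.
R = 4.759e-04 × 3600 = 1.71 mm/hr.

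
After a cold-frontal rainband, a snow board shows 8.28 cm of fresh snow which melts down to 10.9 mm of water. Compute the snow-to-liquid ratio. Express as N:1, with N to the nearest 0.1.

ratio ≈ 7.6

Ratio = snow depth / SWE = 82.8 mm / 10.9 mm = 7.6, i.e. 7.6:1.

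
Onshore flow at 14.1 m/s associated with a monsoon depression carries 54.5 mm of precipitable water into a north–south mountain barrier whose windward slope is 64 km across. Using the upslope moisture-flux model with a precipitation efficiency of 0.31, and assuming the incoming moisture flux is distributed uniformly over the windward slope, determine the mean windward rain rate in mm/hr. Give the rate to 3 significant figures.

Incoming column moisture flux per unit ridge length: F = V × PW = 14.1 × 54.5 = 768.45 mm·m/s.
Spread over the 64 km slope with efficiency ε = 0.31: R = ε·F/W = 0.31 × 768.45 / 64000 m = 3.722e-03 mm/s.
R = 3.722e-03 × 3600 = 13.4 mm/hr.

R ≈ 13.4 mm/hr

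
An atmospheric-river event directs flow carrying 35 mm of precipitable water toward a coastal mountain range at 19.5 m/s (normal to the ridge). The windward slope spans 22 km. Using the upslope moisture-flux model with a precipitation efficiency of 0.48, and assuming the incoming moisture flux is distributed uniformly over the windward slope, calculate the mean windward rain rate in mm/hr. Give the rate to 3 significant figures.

Incoming column moisture flux per unit ridge length: F = V × PW = 19.5 × 35 = 682.5 mm·m/s.
Spread over the 22 km slope with efficiency ε = 0.48: R = ε·F/W = 0.48 × 682.5 / 22000 m = 1.489e-02 mm/s.
R = 1.489e-02 × 3600 = 53.6 mm/hr.

R ≈ 53.6 mm/hr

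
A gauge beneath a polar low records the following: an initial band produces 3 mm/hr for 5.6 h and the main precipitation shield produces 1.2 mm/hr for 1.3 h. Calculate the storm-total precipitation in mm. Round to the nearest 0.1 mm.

total ≈ 18.4 mm

Total = Σ Rᵢ Δtᵢ = 3 × 5.6 + 1.2 × 1.3
      = 16.8 + 1.56 = 18.4 mm.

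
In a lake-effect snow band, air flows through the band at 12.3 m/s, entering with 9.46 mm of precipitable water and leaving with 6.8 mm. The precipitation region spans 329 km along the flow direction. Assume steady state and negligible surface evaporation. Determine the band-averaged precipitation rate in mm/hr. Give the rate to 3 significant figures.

R ≈ 0.358 mm/hr

Column moisture flux per unit crosswind length is F = V × PW.
Inflow: F_in = 12.3 × 9.46 = 116.358 mm·m/s
Outflow: F_out = 12.3 × 6.8 = 83.64 mm·m/s
Steady-state rate R = (F_in − F_out)/L = (116.358 − 83.64) / 329000 m = 9.945e-05 mm/s.
R = 9.945e-05 × 3600 = 0.358 mm/hr.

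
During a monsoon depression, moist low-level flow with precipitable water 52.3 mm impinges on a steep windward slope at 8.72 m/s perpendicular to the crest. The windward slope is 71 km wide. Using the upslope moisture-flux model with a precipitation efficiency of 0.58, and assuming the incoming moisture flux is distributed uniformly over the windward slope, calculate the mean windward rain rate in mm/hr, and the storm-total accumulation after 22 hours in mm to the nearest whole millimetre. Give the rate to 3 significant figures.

R ≈ 13.4 mm/hr; total ≈ 295 mm

Incoming column moisture flux per unit ridge length: F = V × PW = 8.72 × 52.3 = 456.056 mm·m/s.
Spread over the 71 km slope with efficiency ε = 0.58: R = ε·F/W = 0.58 × 456.056 / 71000 m = 3.726e-03 mm/s.
R = 3.726e-03 × 3600 = 13.4 mm/hr.
Over 22 h: total = 13.4 × 22 = 294.8 ≈ 295 mm.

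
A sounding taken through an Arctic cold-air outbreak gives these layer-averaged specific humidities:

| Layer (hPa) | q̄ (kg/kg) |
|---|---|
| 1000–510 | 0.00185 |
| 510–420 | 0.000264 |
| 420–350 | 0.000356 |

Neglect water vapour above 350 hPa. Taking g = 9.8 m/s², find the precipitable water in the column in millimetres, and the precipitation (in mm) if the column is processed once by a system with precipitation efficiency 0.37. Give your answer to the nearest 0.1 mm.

PW ≈ 9.7 mm; precipitation ≈ 3.6 mm

Precipitable water is the column-integrated vapour mass per unit area: PW = (1/g) Σ q̄ Δp, with q in kg/kg and Δp in Pa (1 kg/m² of water = 1 mm).
Layer 1000–510 hPa: Δp = 490 hPa = 49000 Pa, q̄ = 0.00185 kg/kg → 0.00185 × 49000 / 9.8 = 9.25 mm
Layer 510–420 hPa: Δp = 90 hPa = 9000 Pa, q̄ = 0.000264 kg/kg → 0.000264 × 9000 / 9.8 = 0.24 mm
Layer 420–350 hPa: Δp = 70 hPa = 7000 Pa, q̄ = 0.000356 kg/kg → 0.000356 × 7000 / 9.8 = 0.25 mm
PW = 9.25 + 0.24 + 0.25 = 9.74 ≈ 9.7 mm.
Precipitation = ε × PW = 0.37 × 9.7 = 3.6 mm.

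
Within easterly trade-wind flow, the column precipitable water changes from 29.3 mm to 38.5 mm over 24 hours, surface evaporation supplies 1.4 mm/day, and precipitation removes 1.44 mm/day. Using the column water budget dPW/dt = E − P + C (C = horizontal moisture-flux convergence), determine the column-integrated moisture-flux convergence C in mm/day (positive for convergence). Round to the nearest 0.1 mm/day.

dPW/dt = (38.5 − 29.3) mm / (24/24 day) = +9.200 mm/day.
C = dPW/dt − E + P = (+9.200) − 1.4 + 1.44 = 9.2 mm/day.

C ≈ 9.2 mm/day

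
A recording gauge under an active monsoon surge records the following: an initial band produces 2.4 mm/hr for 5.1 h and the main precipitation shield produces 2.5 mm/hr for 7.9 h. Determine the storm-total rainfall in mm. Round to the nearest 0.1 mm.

total ≈ 32.0 mm

Total = Σ Rᵢ Δtᵢ = 2.4 × 5.1 + 2.5 × 7.9
      = 12.24 + 19.75 = 32.0 mm.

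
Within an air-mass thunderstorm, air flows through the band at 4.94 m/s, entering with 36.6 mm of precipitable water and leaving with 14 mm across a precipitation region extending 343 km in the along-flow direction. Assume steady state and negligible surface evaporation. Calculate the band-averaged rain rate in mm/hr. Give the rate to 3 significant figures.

R ≈ 1.17 mm/hr

Column moisture flux per unit crosswind length is F = V × PW.
Inflow: F_in = 4.94 × 36.6 = 180.804 mm·m/s
Outflow: F_out = 4.94 × 14 = 69.16 mm·m/s
Steady-state rate R = (F_in − F_out)/L = (180.804 − 69.16) / 343000 m = 3.255e-04 mm/s.
R = 3.255e-04 × 3600 = 1.17 mm/hr.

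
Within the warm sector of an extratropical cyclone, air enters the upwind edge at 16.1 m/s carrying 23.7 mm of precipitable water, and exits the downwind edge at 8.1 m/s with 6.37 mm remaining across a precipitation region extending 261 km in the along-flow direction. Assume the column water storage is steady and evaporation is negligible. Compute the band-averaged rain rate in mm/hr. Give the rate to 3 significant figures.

Column moisture flux per unit crosswind length is F = V × PW.
Inflow: F_in = 16.1 × 23.7 = 381.57 mm·m/s
Outflow: F_out = 8.1 × 6.37 = 51.597 mm·m/s
Steady-state rate R = (F_in − F_out)/L = (381.57 − 51.597) / 261000 m = 1.264e-03 mm/s.
R = 1.264e-03 × 3600 = 4.55 mm/hr.

R ≈ 4.55 mm/hr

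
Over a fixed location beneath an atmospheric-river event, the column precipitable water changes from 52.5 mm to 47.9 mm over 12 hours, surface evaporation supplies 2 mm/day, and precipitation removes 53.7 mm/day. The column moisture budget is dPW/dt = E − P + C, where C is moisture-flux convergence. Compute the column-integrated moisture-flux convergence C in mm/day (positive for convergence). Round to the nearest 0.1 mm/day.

dPW/dt = (47.9 − 52.5) mm / (12/24 day) = -9.200 mm/day.
C = dPW/dt − E + P = (-9.200) − 2 + 53.7 = 42.5 mm/day.

C ≈ 42.5 mm/day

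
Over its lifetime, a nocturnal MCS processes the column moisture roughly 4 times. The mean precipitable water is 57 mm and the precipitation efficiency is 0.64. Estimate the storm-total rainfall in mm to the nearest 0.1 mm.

Each cycle deposits ε × PW = 0.64 × 57 = 36.48 mm.
Over 4 cycles: 4 × 36.48 = 145.9 mm.

rainfall ≈ 145.9 mm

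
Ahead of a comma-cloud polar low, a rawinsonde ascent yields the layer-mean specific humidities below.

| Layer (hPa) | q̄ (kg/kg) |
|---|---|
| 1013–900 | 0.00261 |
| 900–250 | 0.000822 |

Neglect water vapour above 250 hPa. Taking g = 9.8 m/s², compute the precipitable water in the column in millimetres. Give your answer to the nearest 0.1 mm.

PW ≈ 8.5 mm

Precipitable water is the column-integrated vapour mass per unit area: PW = (1/g) Σ q̄ Δp, with q in kg/kg and Δp in Pa (1 kg/m² of water = 1 mm).
Layer 1013–900 hPa: Δp = 113 hPa = 11300 Pa, q̄ = 0.00261 kg/kg → 0.00261 × 11300 / 9.8 = 3.01 mm
Layer 900–250 hPa: Δp = 650 hPa = 65000 Pa, q̄ = 0.000822 kg/kg → 0.000822 × 65000 / 9.8 = 5.45 mm
PW = 3.01 + 5.45 = 8.46 ≈ 8.5 mm.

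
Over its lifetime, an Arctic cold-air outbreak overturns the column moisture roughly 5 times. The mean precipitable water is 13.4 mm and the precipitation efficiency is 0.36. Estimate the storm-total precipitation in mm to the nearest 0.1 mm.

precipitation ≈ 24.1 mm

Each cycle deposits ε × PW = 0.36 × 13.4 = 4.824 mm.
Over 5 cycles: 5 × 4.824 = 24.1 mm.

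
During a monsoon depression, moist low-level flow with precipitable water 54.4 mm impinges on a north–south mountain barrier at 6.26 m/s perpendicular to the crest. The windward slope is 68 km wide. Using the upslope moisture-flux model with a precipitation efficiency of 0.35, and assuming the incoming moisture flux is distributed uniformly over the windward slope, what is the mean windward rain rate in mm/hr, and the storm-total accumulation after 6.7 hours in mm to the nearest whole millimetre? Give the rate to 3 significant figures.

Incoming column moisture flux per unit ridge length: F = V × PW = 6.26 × 54.4 = 340.544 mm·m/s.
Spread over the 68 km slope with efficiency ε = 0.35: R = ε·F/W = 0.35 × 340.544 / 68000 m = 1.753e-03 mm/s.
R = 1.753e-03 × 3600 = 6.31 mm/hr.
Over 6.7 h: total = 6.31 × 6.7 = 42.277 ≈ 42 mm.

R ≈ 6.31 mm/hr; total ≈ 42 mm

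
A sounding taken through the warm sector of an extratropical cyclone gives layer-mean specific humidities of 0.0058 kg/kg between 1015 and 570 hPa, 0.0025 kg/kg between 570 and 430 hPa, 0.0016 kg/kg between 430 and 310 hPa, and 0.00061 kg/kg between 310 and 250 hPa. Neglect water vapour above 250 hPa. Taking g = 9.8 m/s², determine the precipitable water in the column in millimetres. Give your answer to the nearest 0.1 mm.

Precipitable water is the column-integrated vapour mass per unit area: PW = (1/g) Σ q̄ Δp, with q in kg/kg and Δp in Pa (1 kg/m² of water = 1 mm).
Layer 1015–570 hPa: Δp = 445 hPa = 44500 Pa, q̄ = 0.0058 kg/kg → 0.0058 × 44500 / 9.8 = 26.34 mm
Layer 570–430 hPa: Δp = 140 hPa = 14000 Pa, q̄ = 0.0025 kg/kg → 0.0025 × 14000 / 9.8 = 3.57 mm
Layer 430–310 hPa: Δp = 120 hPa = 12000 Pa, q̄ = 0.0016 kg/kg → 0.0016 × 12000 / 9.8 = 1.96 mm
Layer 310–250 hPa: Δp = 60 hPa = 6000 Pa, q̄ = 0.00061 kg/kg → 0.00061 × 6000 / 9.8 = 0.37 mm
PW = 26.34 + 3.57 + 1.96 + 0.37 = 32.24 ≈ 32.2 mm.

PW ≈ 32.2 mm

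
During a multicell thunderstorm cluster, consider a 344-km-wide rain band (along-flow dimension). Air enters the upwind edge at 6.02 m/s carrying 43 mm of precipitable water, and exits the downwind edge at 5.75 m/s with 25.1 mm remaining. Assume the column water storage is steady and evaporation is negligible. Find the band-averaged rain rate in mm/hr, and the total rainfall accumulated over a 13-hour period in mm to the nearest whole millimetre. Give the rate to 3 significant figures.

Column moisture flux per unit crosswind length is F = V × PW.
Inflow: F_in = 6.02 × 43 = 258.86 mm·m/s
Outflow: F_out = 5.75 × 25.1 = 144.325 mm·m/s
Steady-state rate R = (F_in − F_out)/L = (258.86 − 144.325) / 344000 m = 3.330e-04 mm/s.
R = 3.330e-04 × 3600 = 1.20 mm/hr.
Over 13 h: total = 1.20 × 13 = 15.6 ≈ 16 mm.

R ≈ 1.20 mm/hr; total ≈ 16 mm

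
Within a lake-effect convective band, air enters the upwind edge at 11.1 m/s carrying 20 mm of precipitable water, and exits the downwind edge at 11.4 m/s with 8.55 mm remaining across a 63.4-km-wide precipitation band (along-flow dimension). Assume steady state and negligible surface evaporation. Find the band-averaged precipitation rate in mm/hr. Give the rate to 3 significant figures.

R ≈ 7.07 mm/hr

Column moisture flux per unit crosswind length is F = V × PW.
Inflow: F_in = 11.1 × 20 = 222 mm·m/s
Outflow: F_out = 11.4 × 8.55 = 97.47 mm·m/s
Steady-state rate R = (F_in − F_out)/L = (222 − 97.47) / 63400 m = 1.964e-03 mm/s.
R = 1.964e-03 × 3600 = 7.07 mm/hr.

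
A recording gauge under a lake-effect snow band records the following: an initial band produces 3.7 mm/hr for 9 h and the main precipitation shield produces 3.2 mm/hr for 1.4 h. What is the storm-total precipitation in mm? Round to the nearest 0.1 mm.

Total = Σ Rᵢ Δtᵢ = 3.7 × 9 + 3.2 × 1.4
      = 33.3 + 4.48 = 37.8 mm.

total ≈ 37.8 mm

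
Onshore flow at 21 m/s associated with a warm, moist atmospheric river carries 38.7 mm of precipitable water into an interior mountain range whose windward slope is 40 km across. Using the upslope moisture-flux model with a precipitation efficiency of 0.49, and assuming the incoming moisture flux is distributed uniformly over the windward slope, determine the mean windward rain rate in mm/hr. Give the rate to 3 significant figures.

R ≈ 35.8 mm/hr

Incoming column moisture flux per unit ridge length: F = V × PW = 21 × 38.7 = 812.7 mm·m/s.
Spread over the 40 km slope with efficiency ε = 0.49: R = ε·F/W = 0.49 × 812.7 / 40000 m = 9.956e-03 mm/s.
R = 9.956e-03 × 3600 = 35.8 mm/hr.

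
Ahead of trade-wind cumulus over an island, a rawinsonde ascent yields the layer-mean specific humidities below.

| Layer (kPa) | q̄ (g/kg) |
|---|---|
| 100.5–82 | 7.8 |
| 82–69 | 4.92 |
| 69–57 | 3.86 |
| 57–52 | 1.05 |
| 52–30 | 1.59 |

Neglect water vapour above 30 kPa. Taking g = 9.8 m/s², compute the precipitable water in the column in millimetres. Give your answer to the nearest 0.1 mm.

PW ≈ 30.1 mm

Precipitable water is the column-integrated vapour mass per unit area: PW = (1/g) Σ q̄ Δp, with q in kg/kg and Δp in Pa (1 kg/m² of water = 1 mm).
Layer 100.5–82 kPa: Δp = 185 hPa = 18500 Pa, q̄ = 0.0078 kg/kg → 0.0078 × 18500 / 9.8 = 14.72 mm
Layer 82–69 kPa: Δp = 130 hPa = 13000 Pa, q̄ = 0.00492 kg/kg → 0.00492 × 13000 / 9.8 = 6.53 mm
Layer 69–57 kPa: Δp = 120 hPa = 12000 Pa, q̄ = 0.00386 kg/kg → 0.00386 × 12000 / 9.8 = 4.73 mm
Layer 57–52 kPa: Δp = 50 hPa = 5000 Pa, q̄ = 0.00105 kg/kg → 0.00105 × 5000 / 9.8 = 0.54 mm
Layer 52–30 kPa: Δp = 220 hPa = 22000 Pa, q̄ = 0.00159 kg/kg → 0.00159 × 22000 / 9.8 = 3.57 mm
PW = 14.72 + 6.53 + 4.73 + 0.54 + 3.57 = 30.09 ≈ 30.1 mm.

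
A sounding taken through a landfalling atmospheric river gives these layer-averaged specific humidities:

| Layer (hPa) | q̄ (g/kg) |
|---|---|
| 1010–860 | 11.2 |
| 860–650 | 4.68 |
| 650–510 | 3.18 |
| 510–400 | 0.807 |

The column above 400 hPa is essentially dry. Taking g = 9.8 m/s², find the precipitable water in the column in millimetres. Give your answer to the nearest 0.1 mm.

Precipitable water is the column-integrated vapour mass per unit area: PW = (1/g) Σ q̄ Δp, with q in kg/kg and Δp in Pa (1 kg/m² of water = 1 mm).
Layer 1010–860 hPa: Δp = 150 hPa = 15000 Pa, q̄ = 0.0112 kg/kg → 0.0112 × 15000 / 9.8 = 17.14 mm
Layer 860–650 hPa: Δp = 210 hPa = 21000 Pa, q̄ = 0.00468 kg/kg → 0.00468 × 21000 / 9.8 = 10.03 mm
Layer 650–510 hPa: Δp = 140 hPa = 14000 Pa, q̄ = 0.00318 kg/kg → 0.00318 × 14000 / 9.8 = 4.54 mm
Layer 510–400 hPa: Δp = 110 hPa = 11000 Pa, q̄ = 0.000807 kg/kg → 0.000807 × 11000 / 9.8 = 0.91 mm
PW = 17.14 + 10.03 + 4.54 + 0.91 = 32.62 ≈ 32.6 mm.

PW ≈ 32.6 mm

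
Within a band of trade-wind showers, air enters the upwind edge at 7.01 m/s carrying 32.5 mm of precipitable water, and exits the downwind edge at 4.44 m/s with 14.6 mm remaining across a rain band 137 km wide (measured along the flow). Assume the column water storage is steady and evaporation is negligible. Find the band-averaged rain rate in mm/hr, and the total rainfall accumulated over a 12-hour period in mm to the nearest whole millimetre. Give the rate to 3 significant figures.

Column moisture flux per unit crosswind length is F = V × PW.
Inflow: F_in = 7.01 × 32.5 = 227.825 mm·m/s
Outflow: F_out = 4.44 × 14.6 = 64.824 mm·m/s
Steady-state rate R = (F_in − F_out)/L = (227.825 − 64.824) / 137000 m = 1.190e-03 mm/s.
R = 1.190e-03 × 3600 = 4.28 mm/hr.
Over 12 h: total = 4.28 × 12 = 51.36 ≈ 51 mm.

R ≈ 4.28 mm/hr; total ≈ 51 mm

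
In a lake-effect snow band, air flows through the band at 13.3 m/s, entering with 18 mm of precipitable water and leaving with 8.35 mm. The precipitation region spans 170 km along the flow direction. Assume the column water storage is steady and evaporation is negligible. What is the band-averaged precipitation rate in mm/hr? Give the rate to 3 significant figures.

Column moisture flux per unit crosswind length is F = V × PW.
Inflow: F_in = 13.3 × 18 = 239.4 mm·m/s
Outflow: F_out = 13.3 × 8.35 = 111.055 mm·m/s
Steady-state rate R = (F_in − F_out)/L = (239.4 − 111.055) / 170000 m = 7.550e-04 mm/s.
R = 7.550e-04 × 3600 = 2.72 mm/hr.

R ≈ 2.72 mm/hr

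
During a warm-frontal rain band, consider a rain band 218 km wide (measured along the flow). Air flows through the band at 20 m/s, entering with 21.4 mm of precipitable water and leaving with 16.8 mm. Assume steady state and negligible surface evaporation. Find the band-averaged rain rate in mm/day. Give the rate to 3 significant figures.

R ≈ 36.5 mm/day

Column moisture flux per unit crosswind length is F = V × PW.
Inflow: F_in = 20 × 21.4 = 428 mm·m/s
Outflow: F_out = 20 × 16.8 = 336 mm·m/s
Steady-state rate R = (F_in − F_out)/L = (428 − 336) / 218000 m = 4.220e-04 mm/s.
R = 4.220e-04 × 3600 × 24 = 36.5 mm/day.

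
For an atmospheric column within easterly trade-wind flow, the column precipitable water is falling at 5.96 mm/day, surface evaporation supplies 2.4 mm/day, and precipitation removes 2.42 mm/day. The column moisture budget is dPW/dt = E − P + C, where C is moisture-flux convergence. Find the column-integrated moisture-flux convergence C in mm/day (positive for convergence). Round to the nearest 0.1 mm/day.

dPW/dt = -5.96 mm/day.
C = dPW/dt − E + P = (-5.96) − 2.4 + 2.42 = -5.9 mm/day.

C ≈ -5.9 mm/day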